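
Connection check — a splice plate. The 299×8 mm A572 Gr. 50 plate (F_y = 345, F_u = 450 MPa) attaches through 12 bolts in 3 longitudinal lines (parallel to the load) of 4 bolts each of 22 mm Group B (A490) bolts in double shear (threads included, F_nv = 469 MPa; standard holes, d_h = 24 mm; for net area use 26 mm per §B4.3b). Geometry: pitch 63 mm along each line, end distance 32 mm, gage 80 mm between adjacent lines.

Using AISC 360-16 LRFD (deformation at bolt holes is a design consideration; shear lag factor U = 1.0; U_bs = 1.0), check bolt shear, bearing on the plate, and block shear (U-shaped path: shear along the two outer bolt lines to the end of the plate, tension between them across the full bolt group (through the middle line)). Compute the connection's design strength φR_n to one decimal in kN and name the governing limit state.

712.8 kN (block shear governs)

Bolt shear: A_b = π(22)²/4 = 380.13 mm². φR_n = 0.75 × 469 × 380.13 × 12 × 2 = 3209.1 kN.
Bearing (8 mm plate, F_u = 450 MPa): end bolts L_c = 32 − 24/2 = 20, R_n = min(1.2×20×8×450, 2.4×22×8×450) = 86.4 kN/bolt; interior L_c = 63 − 24 = 39, R_n = 168.48 kN/bolt. φR_n = 0.75 × (3×86.4 + 9×168.48) = 1331.6 kN.
Block shear: shear path 2×[32+3×63] = 2×221 mm, A_gv = 3536, A_nv = 2×(221 − 3.5×26)×8 = 2080 mm²; tension across gage: (160 − 2×26)×8 = 864 mm². R_n = min(0.6×450×2080, 0.6×345×3536) + 1.0×450×864 = min(561.6, 731.95) + 388.8 = 950.4 kN. φR_n = 0.75 × 950.4 = 712.8 kN.
Governing: min(3209.1, 1331.6, 712.8) = 712.8 kN → block shear.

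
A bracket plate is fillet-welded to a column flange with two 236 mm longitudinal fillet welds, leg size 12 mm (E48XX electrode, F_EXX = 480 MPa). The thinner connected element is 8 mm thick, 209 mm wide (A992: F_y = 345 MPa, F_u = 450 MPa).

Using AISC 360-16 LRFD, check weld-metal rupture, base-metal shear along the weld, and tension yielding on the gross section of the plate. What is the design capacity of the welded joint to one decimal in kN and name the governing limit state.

519.2 kN (gross-section yield governs)

Weld metal: throat = 0.707×12 = 8.484 mm, L = 2×236 = 472 mm. φR_n = 0.75 × 0.6 × 480 × 8.484 × 472 = 865.0 kN.
Base metal shear (8 mm plate): yield φR_n = 1.0×0.6×345×8×472 = 781.6 kN; rupture φR_n = 0.75×0.6×450×8×472 = 764.6 kN; take 764.6 kN (rupture).
Tension yield (gross): A_g = 209×8 = 1672 mm². φR_n = 0.90 × 345 × 1672 = 519.2 kN.
Governing: min(865.0, 764.6, 519.2) = 519.2 kN → gross-section yield.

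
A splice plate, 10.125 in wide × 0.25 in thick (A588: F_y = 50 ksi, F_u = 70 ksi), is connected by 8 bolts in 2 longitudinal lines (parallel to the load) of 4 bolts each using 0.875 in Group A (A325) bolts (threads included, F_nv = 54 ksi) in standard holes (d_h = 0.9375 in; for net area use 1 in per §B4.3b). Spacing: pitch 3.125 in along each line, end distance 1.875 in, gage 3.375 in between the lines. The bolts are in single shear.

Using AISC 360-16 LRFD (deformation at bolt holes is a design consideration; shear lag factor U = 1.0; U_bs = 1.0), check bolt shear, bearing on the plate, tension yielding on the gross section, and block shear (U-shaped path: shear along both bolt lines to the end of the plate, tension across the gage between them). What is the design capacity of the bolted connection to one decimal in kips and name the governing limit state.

Bolt shear: A_b = π(0.875)²/4 = 0.60132 in². φR_n = 0.75 × 54 × 0.60132 × 8 × 1 = 194.8 kips.
Bearing (0.25 in plate, F_u = 70 ksi): end bolts L_c = 1.875 − 0.9375/2 = 1.40625, R_n = min(1.2×1.40625×0.25×70, 2.4×0.875×0.25×70) = 29.531 kips/bolt; interior L_c = 3.125 − 0.9375 = 2.1875, R_n = 36.75 kips/bolt. φR_n = 0.75 × (2×29.531 + 6×36.75) = 209.7 kips.
Tension yield (gross): A_g = 10.125×0.25 = 2.5313 in². φR_n = 0.90 × 50 × 2.5313 = 113.9 kips.
Block shear: shear path 2×[1.875+3×3.125] = 2×11.25 in, A_gv = 5.625, A_nv = 2×(11.25 − 3.5×1)×0.25 = 3.875 in²; tension across gage: (3.375 − 1×1)×0.25 = 0.59375 in². R_n = min(0.6×70×3.875, 0.6×50×5.625) + 1.0×70×0.59375 = min(162.75, 168.75) + 41.563 = 204.31 kips. φR_n = 0.75 × 204.31 = 153.2 kips.
Governing: min(194.8, 209.7, 113.9, 153.2) = 113.9 kips → gross-section yield.

113.9 kips (gross-section yield governs)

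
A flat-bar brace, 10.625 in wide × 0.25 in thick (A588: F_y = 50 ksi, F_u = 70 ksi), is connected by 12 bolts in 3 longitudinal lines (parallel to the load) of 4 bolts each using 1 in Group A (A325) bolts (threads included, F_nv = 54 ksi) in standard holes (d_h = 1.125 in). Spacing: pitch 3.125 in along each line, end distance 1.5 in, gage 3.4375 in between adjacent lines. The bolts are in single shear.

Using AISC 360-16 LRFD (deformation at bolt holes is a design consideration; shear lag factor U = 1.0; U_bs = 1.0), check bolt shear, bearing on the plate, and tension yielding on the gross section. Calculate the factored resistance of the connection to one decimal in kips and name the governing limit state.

Bolt shear: A_b = π(1)²/4 = 0.7854 in². φR_n = 0.75 × 54 × 0.7854 × 12 × 1 = 381.7 kips.
Bearing (0.25 in plate, F_u = 70 ksi): end bolts L_c = 1.5 − 1.125/2 = 0.9375, R_n = min(1.2×0.9375×0.25×70, 2.4×1×0.25×70) = 19.688 kips/bolt; interior L_c = 3.125 − 1.125 = 2, R_n = 42 kips/bolt. φR_n = 0.75 × (3×19.688 + 9×42) = 327.8 kips.
Tension yield (gross): A_g = 10.625×0.25 = 2.6563 in². φR_n = 0.90 × 50 × 2.6563 = 119.5 kips.
Governing: min(381.7, 327.8, 119.5) = 119.5 kips → gross-section yield.

119.5 kips (gross-section yield governs)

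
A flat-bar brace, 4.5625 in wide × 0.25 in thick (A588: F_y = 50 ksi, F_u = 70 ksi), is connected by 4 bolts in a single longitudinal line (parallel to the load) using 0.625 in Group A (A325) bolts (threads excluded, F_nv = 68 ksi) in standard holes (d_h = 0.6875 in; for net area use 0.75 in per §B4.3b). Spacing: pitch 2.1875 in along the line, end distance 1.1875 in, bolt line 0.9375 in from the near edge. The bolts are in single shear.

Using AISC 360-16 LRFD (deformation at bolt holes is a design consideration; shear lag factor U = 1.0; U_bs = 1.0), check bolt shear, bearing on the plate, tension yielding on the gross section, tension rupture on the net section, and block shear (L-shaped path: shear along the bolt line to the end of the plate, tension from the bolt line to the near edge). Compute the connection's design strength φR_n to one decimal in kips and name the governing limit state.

Bolt shear: A_b = π(0.625)²/4 = 0.3068 in². φR_n = 0.75 × 68 × 0.3068 × 4 × 1 = 62.6 kips.
Bearing (0.25 in plate, F_u = 70 ksi): end bolts L_c = 1.1875 − 0.6875/2 = 0.84375, R_n = min(1.2×0.84375×0.25×70, 2.4×0.625×0.25×70) = 17.719 kips/bolt; interior L_c = 2.1875 − 0.6875 = 1.5, R_n = 26.25 kips/bolt. φR_n = 0.75 × (1×17.719 + 3×26.25) = 72.4 kips.
Tension yield (gross): A_g = 4.5625×0.25 = 1.1406 in². φR_n = 0.90 × 50 × 1.1406 = 51.3 kips.
Tension rupture (net): A_n = (4.5625 − 1×0.75)×0.25 = 0.95313 in² (U = 1.0, A_e = A_n). φR_n = 0.75 × 70 × 0.95313 = 50.0 kips.
Block shear: shear path 1×[1.1875+3×2.1875] = 1×7.75 in, A_gv = 1.9375, A_nv = 1×(7.75 − 3.5×0.75)×0.25 = 1.2813 in²; tension to near edge: (0.9375 − 0.5×0.75)×0.25 = 0.14063 in². R_n = min(0.6×70×1.2813, 0.6×50×1.9375) + 1.0×70×0.14063 = min(53.815, 58.125) + 9.8441 = 63.659 kips. φR_n = 0.75 × 63.659 = 47.7 kips.
Governing: min(62.6, 72.4, 51.3, 50.0, 47.7) = 47.7 kips → block shear.

47.7 kips (block shear governs)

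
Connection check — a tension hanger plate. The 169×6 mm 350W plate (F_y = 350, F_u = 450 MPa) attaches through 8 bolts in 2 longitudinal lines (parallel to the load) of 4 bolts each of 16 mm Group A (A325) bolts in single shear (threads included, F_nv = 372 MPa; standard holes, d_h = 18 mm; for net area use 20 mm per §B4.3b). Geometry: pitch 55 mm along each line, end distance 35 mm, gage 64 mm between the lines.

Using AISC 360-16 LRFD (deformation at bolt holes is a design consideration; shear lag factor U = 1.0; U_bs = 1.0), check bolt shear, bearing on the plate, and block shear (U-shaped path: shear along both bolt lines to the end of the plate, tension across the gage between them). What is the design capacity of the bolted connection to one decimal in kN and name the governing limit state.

405.0 kN (block shear governs)

Bolt shear: A_b = π(16)²/4 = 201.06 mm². φR_n = 0.75 × 372 × 201.06 × 8 × 1 = 448.8 kN.
Bearing (6 mm plate, F_u = 450 MPa): end bolts L_c = 35 − 18/2 = 26, R_n = min(1.2×26×6×450, 2.4×16×6×450) = 84.24 kN/bolt; interior L_c = 55 − 18 = 37, R_n = 103.68 kN/bolt. φR_n = 0.75 × (2×84.24 + 6×103.68) = 592.9 kN.
Block shear: shear path 2×[35+3×55] = 2×200 mm, A_gv = 2400, A_nv = 2×(200 − 3.5×20)×6 = 1560 mm²; tension across gage: (64 − 1×20)×6 = 264 mm². R_n = min(0.6×450×1560, 0.6×350×2400) + 1.0×450×264 = min(421.2, 504) + 118.8 = 540 kN. φR_n = 0.75 × 540 = 405.0 kN.
Governing: min(448.8, 592.9, 405.0) = 405.0 kN → block shear.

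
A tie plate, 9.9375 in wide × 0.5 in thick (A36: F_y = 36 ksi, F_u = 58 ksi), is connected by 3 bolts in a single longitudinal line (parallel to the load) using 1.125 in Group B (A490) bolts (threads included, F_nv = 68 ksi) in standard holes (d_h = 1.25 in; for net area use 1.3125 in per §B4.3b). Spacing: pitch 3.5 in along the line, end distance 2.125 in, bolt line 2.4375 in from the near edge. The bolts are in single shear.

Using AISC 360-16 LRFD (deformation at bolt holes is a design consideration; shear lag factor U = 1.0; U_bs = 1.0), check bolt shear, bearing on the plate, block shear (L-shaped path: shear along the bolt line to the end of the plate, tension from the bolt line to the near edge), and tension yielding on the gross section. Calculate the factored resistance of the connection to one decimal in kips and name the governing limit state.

112.7 kips (block shear governs)

Bolt shear: A_b = π(1.125)²/4 = 0.99402 in². φR_n = 0.75 × 68 × 0.99402 × 3 × 1 = 152.1 kips.
Bearing (0.5 in plate, F_u = 58 ksi): end bolts L_c = 2.125 − 1.25/2 = 1.5, R_n = min(1.2×1.5×0.5×58, 2.4×1.125×0.5×58) = 52.2 kips/bolt; interior L_c = 3.5 − 1.25 = 2.25, R_n = 78.3 kips/bolt. φR_n = 0.75 × (1×52.2 + 2×78.3) = 156.6 kips.
Block shear: shear path 1×[2.125+2×3.5] = 1×9.125 in, A_gv = 4.5625, A_nv = 1×(9.125 − 2.5×1.3125)×0.5 = 2.9219 in²; tension to near edge: (2.4375 − 0.5×1.3125)×0.5 = 0.89063 in². R_n = min(0.6×58×2.9219, 0.6×36×4.5625) + 1.0×58×0.89063 = min(101.68, 98.55) + 51.657 = 150.21 kips. φR_n = 0.75 × 150.21 = 112.7 kips.
Tension yield (gross): A_g = 9.9375×0.5 = 4.9688 in². φR_n = 0.90 × 36 × 4.9688 = 161.0 kips.
Governing: min(152.1, 156.6, 112.7, 161.0) = 112.7 kips → block shear.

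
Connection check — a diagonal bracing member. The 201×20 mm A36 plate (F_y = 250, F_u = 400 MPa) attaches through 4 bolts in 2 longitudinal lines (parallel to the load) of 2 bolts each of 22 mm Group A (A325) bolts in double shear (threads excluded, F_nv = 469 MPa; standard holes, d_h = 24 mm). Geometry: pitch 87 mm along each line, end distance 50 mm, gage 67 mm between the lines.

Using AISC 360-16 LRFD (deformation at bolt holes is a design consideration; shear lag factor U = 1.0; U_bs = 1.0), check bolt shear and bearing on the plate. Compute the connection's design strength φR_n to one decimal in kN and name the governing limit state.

Bolt shear: A_b = π(22)²/4 = 380.13 mm². φR_n = 0.75 × 469 × 380.13 × 4 × 2 = 1069.7 kN.
Bearing (20 mm plate, F_u = 400 MPa): end bolts L_c = 50 − 24/2 = 38, R_n = min(1.2×38×20×400, 2.4×22×20×400) = 364.8 kN/bolt; interior L_c = 87 − 24 = 63, R_n = 422.4 kN/bolt. φR_n = 0.75 × (2×364.8 + 2×422.4) = 1180.8 kN.
Governing: min(1069.7, 1180.8) = 1069.7 kN → bolt shear.

1069.7 kN (bolt shear governs)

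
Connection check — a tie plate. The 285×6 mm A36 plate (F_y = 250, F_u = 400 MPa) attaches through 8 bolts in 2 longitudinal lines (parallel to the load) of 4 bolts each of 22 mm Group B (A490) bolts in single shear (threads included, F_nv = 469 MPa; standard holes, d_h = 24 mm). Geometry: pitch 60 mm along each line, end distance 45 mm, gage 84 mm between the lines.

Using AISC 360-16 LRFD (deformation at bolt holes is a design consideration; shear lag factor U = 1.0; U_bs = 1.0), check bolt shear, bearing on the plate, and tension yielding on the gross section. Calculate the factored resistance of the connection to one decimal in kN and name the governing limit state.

Bolt shear: A_b = π(22)²/4 = 380.13 mm². φR_n = 0.75 × 469 × 380.13 × 8 × 1 = 1069.7 kN.
Bearing (6 mm plate, F_u = 400 MPa): end bolts L_c = 45 − 24/2 = 33, R_n = min(1.2×33×6×400, 2.4×22×6×400) = 95.04 kN/bolt; interior L_c = 60 − 24 = 36, R_n = 103.68 kN/bolt. φR_n = 0.75 × (2×95.04 + 6×103.68) = 609.1 kN.
Tension yield (gross): A_g = 285×6 = 1710 mm². φR_n = 0.90 × 250 × 1710 = 384.8 kN.
Governing: min(1069.7, 609.1, 384.8) = 384.8 kN → gross-section yield.

384.8 kN (gross-section yield governs)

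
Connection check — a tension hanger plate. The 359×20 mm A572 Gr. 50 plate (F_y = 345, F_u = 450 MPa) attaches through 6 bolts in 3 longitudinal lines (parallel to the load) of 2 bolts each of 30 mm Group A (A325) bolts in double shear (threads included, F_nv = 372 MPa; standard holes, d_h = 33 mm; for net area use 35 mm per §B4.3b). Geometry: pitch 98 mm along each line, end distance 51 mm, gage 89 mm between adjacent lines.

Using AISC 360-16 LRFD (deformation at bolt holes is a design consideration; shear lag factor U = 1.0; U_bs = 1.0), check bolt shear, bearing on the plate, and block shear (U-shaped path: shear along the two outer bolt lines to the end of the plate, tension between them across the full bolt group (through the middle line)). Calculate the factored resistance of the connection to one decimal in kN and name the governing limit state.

Bolt shear: A_b = π(30)²/4 = 706.86 mm². φR_n = 0.75 × 372 × 706.86 × 6 × 2 = 2366.6 kN.
Bearing (20 mm plate, F_u = 450 MPa): end bolts L_c = 51 − 33/2 = 34.5, R_n = min(1.2×34.5×20×450, 2.4×30×20×450) = 372.6 kN/bolt; interior L_c = 98 − 33 = 65, R_n = 648 kN/bolt. φR_n = 0.75 × (3×372.6 + 3×648) = 2296.4 kN.
Block shear: shear path 2×[51+1×98] = 2×149 mm, A_gv = 5960, A_nv = 2×(149 − 1.5×35)×20 = 3860 mm²; tension across gage: (178 − 2×35)×20 = 2160 mm². R_n = min(0.6×450×3860, 0.6×345×5960) + 1.0×450×2160 = min(1042.2, 1233.7) + 972 = 2014.2 kN. φR_n = 0.75 × 2014.2 = 1510.7 kN.
Governing: min(2366.6, 2296.4, 1510.7) = 1510.7 kN → block shear.

1510.7 kN (block shear governs)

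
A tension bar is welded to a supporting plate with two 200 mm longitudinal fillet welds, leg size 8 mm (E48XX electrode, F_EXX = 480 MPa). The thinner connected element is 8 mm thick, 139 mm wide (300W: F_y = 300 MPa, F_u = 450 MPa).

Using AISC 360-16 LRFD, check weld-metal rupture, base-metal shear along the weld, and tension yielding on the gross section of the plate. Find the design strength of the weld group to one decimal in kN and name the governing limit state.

Weld metal: throat = 0.707×8 = 5.656 mm, L = 2×200 = 400 mm. φR_n = 0.75 × 0.6 × 480 × 5.656 × 400 = 488.7 kN.
Base metal shear (8 mm plate): yield φR_n = 1.0×0.6×300×8×400 = 576.0 kN; rupture φR_n = 0.75×0.6×450×8×400 = 648.0 kN; take 576.0 kN (yield).
Tension yield (gross): A_g = 139×8 = 1112 mm². φR_n = 0.90 × 300 × 1112 = 300.2 kN.
Governing: min(488.7, 576.0, 300.2) = 300.2 kN → gross-section yield.

300.2 kN (gross-section yield governs)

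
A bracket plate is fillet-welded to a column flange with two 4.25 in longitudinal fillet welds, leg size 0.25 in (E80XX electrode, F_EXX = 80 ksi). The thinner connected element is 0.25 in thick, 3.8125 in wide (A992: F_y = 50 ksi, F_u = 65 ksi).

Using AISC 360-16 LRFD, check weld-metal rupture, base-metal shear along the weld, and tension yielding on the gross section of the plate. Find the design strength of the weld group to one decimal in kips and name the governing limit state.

42.9 kips (gross-section yield governs)

Weld metal: throat = 0.707×0.25 = 0.17675 in, L = 2×4.25 = 8.5 in. φR_n = 0.75 × 0.6 × 80 × 0.17675 × 8.5 = 54.1 kips.
Base metal shear (0.25 in plate): yield φR_n = 1.0×0.6×50×0.25×8.5 = 63.8 kips; rupture φR_n = 0.75×0.6×65×0.25×8.5 = 62.2 kips; take 62.2 kips (rupture).
Tension yield (gross): A_g = 3.8125×0.25 = 0.95313 in². φR_n = 0.90 × 50 × 0.95313 = 42.9 kips.
Governing: min(54.1, 62.2, 42.9) = 42.9 kips → gross-section yield.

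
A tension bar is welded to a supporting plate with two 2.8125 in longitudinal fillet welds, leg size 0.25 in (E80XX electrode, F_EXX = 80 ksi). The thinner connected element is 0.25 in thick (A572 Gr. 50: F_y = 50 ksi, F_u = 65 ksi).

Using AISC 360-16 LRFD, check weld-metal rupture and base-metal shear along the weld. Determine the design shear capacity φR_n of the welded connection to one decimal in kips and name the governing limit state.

Weld metal: throat = 0.707×0.25 = 0.17675 in, L = 2×2.8125 = 5.625 in. φR_n = 0.75 × 0.6 × 80 × 0.17675 × 5.625 = 35.8 kips.
Base metal shear (0.25 in plate): yield φR_n = 1.0×0.6×50×0.25×5.625 = 42.2 kips; rupture φR_n = 0.75×0.6×65×0.25×5.625 = 41.1 kips; take 41.1 kips (rupture).
Governing: min(35.8, 41.1) = 35.8 kips → weld metal.

35.8 kips (weld metal governs)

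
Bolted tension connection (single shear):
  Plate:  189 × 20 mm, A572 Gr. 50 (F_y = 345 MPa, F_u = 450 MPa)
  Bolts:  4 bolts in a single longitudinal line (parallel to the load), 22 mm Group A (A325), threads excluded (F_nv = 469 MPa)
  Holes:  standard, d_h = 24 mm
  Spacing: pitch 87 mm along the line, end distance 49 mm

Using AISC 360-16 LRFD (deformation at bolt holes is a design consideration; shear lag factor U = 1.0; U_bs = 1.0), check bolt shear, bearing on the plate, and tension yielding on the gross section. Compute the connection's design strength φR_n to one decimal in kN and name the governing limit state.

Bolt shear: A_b = π(22)²/4 = 380.13 mm². φR_n = 0.75 × 469 × 380.13 × 4 × 1 = 534.8 kN.
Bearing (20 mm plate, F_u = 450 MPa): end bolts L_c = 49 − 24/2 = 37, R_n = min(1.2×37×20×450, 2.4×22×20×450) = 399.6 kN/bolt; interior L_c = 87 − 24 = 63, R_n = 475.2 kN/bolt. φR_n = 0.75 × (1×399.6 + 3×475.2) = 1368.9 kN.
Tension yield (gross): A_g = 189×20 = 3780 mm². φR_n = 0.90 × 345 × 3780 = 1173.7 kN.
Governing: min(534.8, 1368.9, 1173.7) = 534.8 kN → bolt shear.

534.8 kN (bolt shear governs)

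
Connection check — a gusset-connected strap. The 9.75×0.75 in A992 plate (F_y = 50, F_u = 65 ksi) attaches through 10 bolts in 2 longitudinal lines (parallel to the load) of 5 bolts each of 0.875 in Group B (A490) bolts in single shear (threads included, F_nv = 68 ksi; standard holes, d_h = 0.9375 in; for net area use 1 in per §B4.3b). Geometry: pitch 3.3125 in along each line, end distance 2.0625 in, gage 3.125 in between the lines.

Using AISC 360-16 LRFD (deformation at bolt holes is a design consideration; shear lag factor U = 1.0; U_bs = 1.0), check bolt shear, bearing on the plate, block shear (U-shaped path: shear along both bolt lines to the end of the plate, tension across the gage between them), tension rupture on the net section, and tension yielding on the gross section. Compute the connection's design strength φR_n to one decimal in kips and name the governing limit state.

283.4 kips (net-section rupture governs)

Bolt shear: A_b = π(0.875)²/4 = 0.60132 in². φR_n = 0.75 × 68 × 0.60132 × 10 × 1 = 306.7 kips.
Bearing (0.75 in plate, F_u = 65 ksi): end bolts L_c = 2.0625 − 0.9375/2 = 1.59375, R_n = min(1.2×1.59375×0.75×65, 2.4×0.875×0.75×65) = 93.234 kips/bolt; interior L_c = 3.3125 − 0.9375 = 2.375, R_n = 102.38 kips/bolt. φR_n = 0.75 × (2×93.234 + 8×102.38) = 754.1 kips.
Block shear: shear path 2×[2.0625+4×3.3125] = 2×15.3125 in, A_gv = 22.969, A_nv = 2×(15.3125 − 4.5×1)×0.75 = 16.219 in²; tension across gage: (3.125 − 1×1)×0.75 = 1.5938 in². R_n = min(0.6×65×16.219, 0.6×50×22.969) + 1.0×65×1.5938 = min(632.54, 689.07) + 103.6 = 736.14 kips. φR_n = 0.75 × 736.14 = 552.1 kips.
Tension rupture (net): A_n = (9.75 − 2×1)×0.75 = 5.8125 in² (U = 1.0, A_e = A_n). φR_n = 0.75 × 65 × 5.8125 = 283.4 kips.
Tension yield (gross): A_g = 9.75×0.75 = 7.3125 in². φR_n = 0.90 × 50 × 7.3125 = 329.1 kips.
Governing: min(306.7, 754.1, 552.1, 283.4, 329.1) = 283.4 kips → net-section rupture.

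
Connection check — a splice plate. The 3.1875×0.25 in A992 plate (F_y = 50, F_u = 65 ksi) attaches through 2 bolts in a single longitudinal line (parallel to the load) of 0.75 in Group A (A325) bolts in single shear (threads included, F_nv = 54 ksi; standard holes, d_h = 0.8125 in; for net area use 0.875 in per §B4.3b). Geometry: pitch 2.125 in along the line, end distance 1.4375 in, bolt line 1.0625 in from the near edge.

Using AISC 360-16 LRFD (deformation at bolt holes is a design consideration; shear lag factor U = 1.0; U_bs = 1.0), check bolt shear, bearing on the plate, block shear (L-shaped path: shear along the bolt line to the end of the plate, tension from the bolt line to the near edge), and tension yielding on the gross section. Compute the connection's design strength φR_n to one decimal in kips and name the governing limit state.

24.1 kips (block shear governs)

Bolt shear: A_b = π(0.75)²/4 = 0.44179 in². φR_n = 0.75 × 54 × 0.44179 × 2 × 1 = 35.8 kips.
Bearing (0.25 in plate, F_u = 65 ksi): end bolts L_c = 1.4375 − 0.8125/2 = 1.03125, R_n = min(1.2×1.03125×0.25×65, 2.4×0.75×0.25×65) = 20.109 kips/bolt; interior L_c = 2.125 − 0.8125 = 1.3125, R_n = 25.594 kips/bolt. φR_n = 0.75 × (1×20.109 + 1×25.594) = 34.3 kips.
Block shear: shear path 1×[1.4375+1×2.125] = 1×3.5625 in, A_gv = 0.89063, A_nv = 1×(3.5625 − 1.5×0.875)×0.25 = 0.5625 in²; tension to near edge: (1.0625 − 0.5×0.875)×0.25 = 0.15625 in². R_n = min(0.6×65×0.5625, 0.6×50×0.89063) + 1.0×65×0.15625 = min(21.938, 26.719) + 10.156 = 32.094 kips. φR_n = 0.75 × 32.094 = 24.1 kips.
Tension yield (gross): A_g = 3.1875×0.25 = 0.79688 in². φR_n = 0.90 × 50 × 0.79688 = 35.9 kips.
Governing: min(35.8, 34.3, 24.1, 35.9) = 24.1 kips → block shear.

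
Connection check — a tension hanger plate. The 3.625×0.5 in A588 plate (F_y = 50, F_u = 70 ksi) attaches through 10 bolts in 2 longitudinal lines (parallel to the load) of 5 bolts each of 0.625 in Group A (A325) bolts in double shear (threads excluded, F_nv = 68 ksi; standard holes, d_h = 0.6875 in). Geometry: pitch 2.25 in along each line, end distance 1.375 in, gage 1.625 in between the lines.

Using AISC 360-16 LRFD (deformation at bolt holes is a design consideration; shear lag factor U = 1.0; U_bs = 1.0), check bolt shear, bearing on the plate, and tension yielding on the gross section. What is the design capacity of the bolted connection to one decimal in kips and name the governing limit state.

Bolt shear: A_b = π(0.625)²/4 = 0.3068 in². φR_n = 0.75 × 68 × 0.3068 × 10 × 2 = 312.9 kips.
Bearing (0.5 in plate, F_u = 70 ksi): end bolts L_c = 1.375 − 0.6875/2 = 1.03125, R_n = min(1.2×1.03125×0.5×70, 2.4×0.625×0.5×70) = 43.313 kips/bolt; interior L_c = 2.25 − 0.6875 = 1.5625, R_n = 52.5 kips/bolt. φR_n = 0.75 × (2×43.313 + 8×52.5) = 380.0 kips.
Tension yield (gross): A_g = 3.625×0.5 = 1.8125 in². φR_n = 0.90 × 50 × 1.8125 = 81.6 kips.
Governing: min(312.9, 380.0, 81.6) = 81.6 kips → gross-section yield.

81.6 kips (gross-section yield governs)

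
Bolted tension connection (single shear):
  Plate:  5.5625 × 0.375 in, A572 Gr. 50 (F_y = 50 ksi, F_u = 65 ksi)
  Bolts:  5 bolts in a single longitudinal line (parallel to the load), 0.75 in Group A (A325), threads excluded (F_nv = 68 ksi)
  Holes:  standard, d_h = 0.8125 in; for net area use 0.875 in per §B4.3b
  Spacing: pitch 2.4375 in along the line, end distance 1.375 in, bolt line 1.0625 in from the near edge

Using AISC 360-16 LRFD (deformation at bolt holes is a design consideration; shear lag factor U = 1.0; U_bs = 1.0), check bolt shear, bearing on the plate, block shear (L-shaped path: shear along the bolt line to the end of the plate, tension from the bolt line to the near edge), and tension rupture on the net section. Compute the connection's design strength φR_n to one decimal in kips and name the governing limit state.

85.7 kips (net-section rupture governs)

Bolt shear: A_b = π(0.75)²/4 = 0.44179 in². φR_n = 0.75 × 68 × 0.44179 × 5 × 1 = 112.7 kips.
Bearing (0.375 in plate, F_u = 65 ksi): end bolts L_c = 1.375 − 0.8125/2 = 0.96875, R_n = min(1.2×0.96875×0.375×65, 2.4×0.75×0.375×65) = 28.336 kips/bolt; interior L_c = 2.4375 − 0.8125 = 1.625, R_n = 43.875 kips/bolt. φR_n = 0.75 × (1×28.336 + 4×43.875) = 152.9 kips.
Block shear: shear path 1×[1.375+4×2.4375] = 1×11.125 in, A_gv = 4.1719, A_nv = 1×(11.125 − 4.5×0.875)×0.375 = 2.6953 in²; tension to near edge: (1.0625 − 0.5×0.875)×0.375 = 0.23438 in². R_n = min(0.6×65×2.6953, 0.6×50×4.1719) + 1.0×65×0.23438 = min(105.12, 125.16) + 15.235 = 120.36 kips. φR_n = 0.75 × 120.36 = 90.3 kips.
Tension rupture (net): A_n = (5.5625 − 1×0.875)×0.375 = 1.7578 in² (U = 1.0, A_e = A_n). φR_n = 0.75 × 65 × 1.7578 = 85.7 kips.
Governing: min(112.7, 152.9, 90.3, 85.7) = 85.7 kips → net-section rupture.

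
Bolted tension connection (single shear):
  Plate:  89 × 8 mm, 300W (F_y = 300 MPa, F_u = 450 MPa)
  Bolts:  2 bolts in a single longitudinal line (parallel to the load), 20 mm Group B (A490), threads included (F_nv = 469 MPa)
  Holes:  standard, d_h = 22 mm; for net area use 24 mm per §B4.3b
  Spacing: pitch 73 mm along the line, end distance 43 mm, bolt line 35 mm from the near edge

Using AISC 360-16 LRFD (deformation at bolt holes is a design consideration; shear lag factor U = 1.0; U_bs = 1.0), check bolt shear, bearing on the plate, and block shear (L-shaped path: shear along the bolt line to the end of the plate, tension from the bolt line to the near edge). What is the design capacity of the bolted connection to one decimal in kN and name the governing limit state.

Bolt shear: A_b = π(20)²/4 = 314.16 mm². φR_n = 0.75 × 469 × 314.16 × 2 × 1 = 221.0 kN.
Bearing (8 mm plate, F_u = 450 MPa): end bolts L_c = 43 − 22/2 = 32, R_n = min(1.2×32×8×450, 2.4×20×8×450) = 138.24 kN/bolt; interior L_c = 73 − 22 = 51, R_n = 172.8 kN/bolt. φR_n = 0.75 × (1×138.24 + 1×172.8) = 233.3 kN.
Block shear: shear path 1×[43+1×73] = 1×116 mm, A_gv = 928, A_nv = 1×(116 − 1.5×24)×8 = 640 mm²; tension to near edge: (35 − 0.5×24)×8 = 184 mm². R_n = min(0.6×450×640, 0.6×300×928) + 1.0×450×184 = min(172.8, 167.04) + 82.8 = 249.84 kN. φR_n = 0.75 × 249.84 = 187.4 kN.
Governing: min(221.0, 233.3, 187.4) = 187.4 kN → block shear.

187.4 kN (block shear governs)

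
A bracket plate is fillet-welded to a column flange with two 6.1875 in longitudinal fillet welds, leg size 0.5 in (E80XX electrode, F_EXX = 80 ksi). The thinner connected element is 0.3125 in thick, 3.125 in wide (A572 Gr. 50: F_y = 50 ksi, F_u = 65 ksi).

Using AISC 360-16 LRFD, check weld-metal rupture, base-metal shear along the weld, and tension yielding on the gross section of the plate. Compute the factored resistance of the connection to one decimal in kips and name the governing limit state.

Weld metal: throat = 0.707×0.5 = 0.3535 in, L = 2×6.1875 = 12.375 in. φR_n = 0.75 × 0.6 × 80 × 0.3535 × 12.375 = 157.5 kips.
Base metal shear (0.3125 in plate): yield φR_n = 1.0×0.6×50×0.3125×12.375 = 116.0 kips; rupture φR_n = 0.75×0.6×65×0.3125×12.375 = 113.1 kips; take 113.1 kips (rupture).
Tension yield (gross): A_g = 3.125×0.3125 = 0.97656 in². φR_n = 0.90 × 50 × 0.97656 = 43.9 kips.
Governing: min(157.5, 113.1, 43.9) = 43.9 kips → gross-section yield.

43.9 kips (gross-section yield governs)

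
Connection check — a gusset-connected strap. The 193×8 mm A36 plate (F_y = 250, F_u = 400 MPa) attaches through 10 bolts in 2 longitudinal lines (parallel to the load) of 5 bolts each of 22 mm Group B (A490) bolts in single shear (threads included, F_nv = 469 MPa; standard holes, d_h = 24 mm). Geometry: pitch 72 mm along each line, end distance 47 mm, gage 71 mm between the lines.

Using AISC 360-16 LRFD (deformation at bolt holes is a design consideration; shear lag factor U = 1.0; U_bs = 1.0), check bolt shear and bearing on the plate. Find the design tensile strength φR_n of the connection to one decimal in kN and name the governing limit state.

1215.4 kN (bearing governs)

Bolt shear: A_b = π(22)²/4 = 380.13 mm². φR_n = 0.75 × 469 × 380.13 × 10 × 1 = 1337.1 kN.
Bearing (8 mm plate, F_u = 400 MPa): end bolts L_c = 47 − 24/2 = 35, R_n = min(1.2×35×8×400, 2.4×22×8×400) = 134.4 kN/bolt; interior L_c = 72 − 24 = 48, R_n = 168.96 kN/bolt. φR_n = 0.75 × (2×134.4 + 8×168.96) = 1215.4 kN.
Governing: min(1337.1, 1215.4) = 1215.4 kN → bearing.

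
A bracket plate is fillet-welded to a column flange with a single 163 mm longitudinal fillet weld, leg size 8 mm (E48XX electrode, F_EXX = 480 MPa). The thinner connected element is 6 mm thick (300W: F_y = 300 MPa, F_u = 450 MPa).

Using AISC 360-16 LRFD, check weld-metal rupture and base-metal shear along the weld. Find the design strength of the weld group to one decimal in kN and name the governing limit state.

Weld metal: throat = 0.707×8 = 5.656 mm, L = 163 mm. φR_n = 0.75 × 0.6 × 480 × 5.656 × 163 = 199.1 kN.
Base metal shear (6 mm plate): yield φR_n = 1.0×0.6×300×6×163 = 176.0 kN; rupture φR_n = 0.75×0.6×450×6×163 = 198.0 kN; take 176.0 kN (yield).
Governing: min(199.1, 176.0) = 176.0 kN → base-metal shear.

176.0 kN (base-metal shear governs)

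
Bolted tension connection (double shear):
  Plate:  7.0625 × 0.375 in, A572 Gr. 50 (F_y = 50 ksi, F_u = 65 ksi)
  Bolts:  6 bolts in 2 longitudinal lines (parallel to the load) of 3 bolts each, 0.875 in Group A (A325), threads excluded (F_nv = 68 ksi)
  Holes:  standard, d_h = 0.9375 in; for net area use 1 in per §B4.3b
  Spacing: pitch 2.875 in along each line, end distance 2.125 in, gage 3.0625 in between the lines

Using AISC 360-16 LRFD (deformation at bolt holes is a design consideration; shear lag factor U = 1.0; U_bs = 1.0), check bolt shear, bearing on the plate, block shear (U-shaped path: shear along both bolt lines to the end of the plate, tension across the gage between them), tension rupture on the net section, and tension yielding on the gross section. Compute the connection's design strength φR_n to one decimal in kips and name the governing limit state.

92.5 kips (net-section rupture governs)

Bolt shear: A_b = π(0.875)²/4 = 0.60132 in². φR_n = 0.75 × 68 × 0.60132 × 6 × 2 = 368.0 kips.
Bearing (0.375 in plate, F_u = 65 ksi): end bolts L_c = 2.125 − 0.9375/2 = 1.65625, R_n = min(1.2×1.65625×0.375×65, 2.4×0.875×0.375×65) = 48.445 kips/bolt; interior L_c = 2.875 − 0.9375 = 1.9375, R_n = 51.188 kips/bolt. φR_n = 0.75 × (2×48.445 + 4×51.188) = 226.2 kips.
Block shear: shear path 2×[2.125+2×2.875] = 2×7.875 in, A_gv = 5.9063, A_nv = 2×(7.875 − 2.5×1)×0.375 = 4.0313 in²; tension across gage: (3.0625 − 1×1)×0.375 = 0.77344 in². R_n = min(0.6×65×4.0313, 0.6×50×5.9063) + 1.0×65×0.77344 = min(157.22, 177.19) + 50.274 = 207.49 kips. φR_n = 0.75 × 207.49 = 155.6 kips.
Tension rupture (net): A_n = (7.0625 − 2×1)×0.375 = 1.8984 in² (U = 1.0, A_e = A_n). φR_n = 0.75 × 65 × 1.8984 = 92.5 kips.
Tension yield (gross): A_g = 7.0625×0.375 = 2.6484 in². φR_n = 0.90 × 50 × 2.6484 = 119.2 kips.
Governing: min(368.0, 226.2, 155.6, 92.5, 119.2) = 92.5 kips → net-section rupture.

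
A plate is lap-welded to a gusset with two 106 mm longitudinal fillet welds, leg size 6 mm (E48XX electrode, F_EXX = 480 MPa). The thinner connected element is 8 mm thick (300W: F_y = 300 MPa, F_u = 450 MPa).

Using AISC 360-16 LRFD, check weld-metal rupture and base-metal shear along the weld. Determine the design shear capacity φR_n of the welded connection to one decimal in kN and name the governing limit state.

194.2 kN (weld metal governs)

Weld metal: throat = 0.707×6 = 4.242 mm, L = 2×106 = 212 mm. φR_n = 0.75 × 0.6 × 480 × 4.242 × 212 = 194.2 kN.
Base metal shear (8 mm plate): yield φR_n = 1.0×0.6×300×8×212 = 305.3 kN; rupture φR_n = 0.75×0.6×450×8×212 = 343.4 kN; take 305.3 kN (yield).
Governing: min(194.2, 305.3) = 194.2 kN → weld metal.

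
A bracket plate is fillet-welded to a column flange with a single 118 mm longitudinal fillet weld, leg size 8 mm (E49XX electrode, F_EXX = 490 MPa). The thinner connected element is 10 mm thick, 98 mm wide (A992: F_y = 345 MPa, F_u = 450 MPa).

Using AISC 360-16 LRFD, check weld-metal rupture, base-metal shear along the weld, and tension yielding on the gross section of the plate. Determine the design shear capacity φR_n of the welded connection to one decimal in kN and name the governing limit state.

Weld metal: throat = 0.707×8 = 5.656 mm, L = 118 mm. φR_n = 0.75 × 0.6 × 490 × 5.656 × 118 = 147.2 kN.
Base metal shear (10 mm plate): yield φR_n = 1.0×0.6×345×10×118 = 244.3 kN; rupture φR_n = 0.75×0.6×450×10×118 = 239.0 kN; take 239.0 kN (rupture).
Tension yield (gross): A_g = 98×10 = 980 mm². φR_n = 0.90 × 345 × 980 = 304.3 kN.
Governing: min(147.2, 239.0, 304.3) = 147.2 kN → weld metal.

147.2 kN (weld metal governs)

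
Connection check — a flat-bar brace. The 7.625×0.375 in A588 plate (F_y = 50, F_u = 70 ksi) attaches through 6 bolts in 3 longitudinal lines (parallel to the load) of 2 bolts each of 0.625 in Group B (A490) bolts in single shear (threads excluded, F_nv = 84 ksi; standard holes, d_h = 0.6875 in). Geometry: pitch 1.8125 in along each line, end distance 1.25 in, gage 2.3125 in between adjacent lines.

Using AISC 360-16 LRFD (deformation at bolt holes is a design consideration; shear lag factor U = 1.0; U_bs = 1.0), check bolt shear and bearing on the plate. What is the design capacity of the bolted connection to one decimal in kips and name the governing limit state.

116.0 kips (bolt shear governs)

Bolt shear: A_b = π(0.625)²/4 = 0.3068 in². φR_n = 0.75 × 84 × 0.3068 × 6 × 1 = 116.0 kips.
Bearing (0.375 in plate, F_u = 70 ksi): end bolts L_c = 1.25 − 0.6875/2 = 0.90625, R_n = min(1.2×0.90625×0.375×70, 2.4×0.625×0.375×70) = 28.547 kips/bolt; interior L_c = 1.8125 − 0.6875 = 1.125, R_n = 35.438 kips/bolt. φR_n = 0.75 × (3×28.547 + 3×35.438) = 144.0 kips.
Governing: min(116.0, 144.0) = 116.0 kips → bolt shear.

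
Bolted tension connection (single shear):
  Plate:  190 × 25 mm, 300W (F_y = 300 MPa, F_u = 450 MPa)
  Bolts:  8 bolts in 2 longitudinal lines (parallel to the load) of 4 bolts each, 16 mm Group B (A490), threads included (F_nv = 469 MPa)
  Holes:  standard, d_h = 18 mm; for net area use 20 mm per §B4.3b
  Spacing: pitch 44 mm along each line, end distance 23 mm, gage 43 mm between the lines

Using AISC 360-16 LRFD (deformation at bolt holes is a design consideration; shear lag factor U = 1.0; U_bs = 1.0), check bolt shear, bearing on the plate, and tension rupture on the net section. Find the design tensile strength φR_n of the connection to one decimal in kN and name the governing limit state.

Bolt shear: A_b = π(16)²/4 = 201.06 mm². φR_n = 0.75 × 469 × 201.06 × 8 × 1 = 565.8 kN.
Bearing (25 mm plate, F_u = 450 MPa): end bolts L_c = 23 − 18/2 = 14, R_n = min(1.2×14×25×450, 2.4×16×25×450) = 189 kN/bolt; interior L_c = 44 − 18 = 26, R_n = 351 kN/bolt. φR_n = 0.75 × (2×189 + 6×351) = 1863.0 kN.
Tension rupture (net): A_n = (190 − 2×20)×25 = 3750 mm² (U = 1.0, A_e = A_n). φR_n = 0.75 × 450 × 3750 = 1265.6 kN.
Governing: min(565.8, 1863.0, 1265.6) = 565.8 kN → bolt shear.

565.8 kN (bolt shear governs)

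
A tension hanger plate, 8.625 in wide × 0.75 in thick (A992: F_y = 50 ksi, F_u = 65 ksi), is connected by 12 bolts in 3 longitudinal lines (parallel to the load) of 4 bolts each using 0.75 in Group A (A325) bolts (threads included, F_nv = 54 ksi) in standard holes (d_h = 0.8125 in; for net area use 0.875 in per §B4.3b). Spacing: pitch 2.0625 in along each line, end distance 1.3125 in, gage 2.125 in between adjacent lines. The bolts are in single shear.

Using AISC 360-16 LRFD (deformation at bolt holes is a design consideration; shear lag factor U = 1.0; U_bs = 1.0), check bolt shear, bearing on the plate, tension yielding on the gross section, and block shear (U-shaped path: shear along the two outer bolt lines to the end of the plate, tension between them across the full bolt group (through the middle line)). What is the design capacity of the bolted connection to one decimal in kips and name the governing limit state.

Bolt shear: A_b = π(0.75)²/4 = 0.44179 in². φR_n = 0.75 × 54 × 0.44179 × 12 × 1 = 214.7 kips.
Bearing (0.75 in plate, F_u = 65 ksi): end bolts L_c = 1.3125 − 0.8125/2 = 0.90625, R_n = min(1.2×0.90625×0.75×65, 2.4×0.75×0.75×65) = 53.016 kips/bolt; interior L_c = 2.0625 − 0.8125 = 1.25, R_n = 73.125 kips/bolt. φR_n = 0.75 × (3×53.016 + 9×73.125) = 612.9 kips.
Tension yield (gross): A_g = 8.625×0.75 = 6.4688 in². φR_n = 0.90 × 50 × 6.4688 = 291.1 kips.
Block shear: shear path 2×[1.3125+3×2.0625] = 2×7.5 in, A_gv = 11.25, A_nv = 2×(7.5 − 3.5×0.875)×0.75 = 6.6563 in²; tension across gage: (4.25 − 2×0.875)×0.75 = 1.875 in². R_n = min(0.6×65×6.6563, 0.6×50×11.25) + 1.0×65×1.875 = min(259.6, 337.5) + 121.88 = 381.48 kips. φR_n = 0.75 × 381.48 = 286.1 kips.
Governing: min(214.7, 612.9, 291.1, 286.1) = 214.7 kips → bolt shear.

214.7 kips (bolt shear governs)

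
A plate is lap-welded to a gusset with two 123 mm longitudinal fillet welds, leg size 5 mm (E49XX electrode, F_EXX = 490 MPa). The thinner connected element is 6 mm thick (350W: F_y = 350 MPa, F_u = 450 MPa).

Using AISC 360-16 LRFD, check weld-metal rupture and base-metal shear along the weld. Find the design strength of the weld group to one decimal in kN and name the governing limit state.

Weld metal: throat = 0.707×5 = 3.535 mm, L = 2×123 = 246 mm. φR_n = 0.75 × 0.6 × 490 × 3.535 × 246 = 191.7 kN.
Base metal shear (6 mm plate): yield φR_n = 1.0×0.6×350×6×246 = 310.0 kN; rupture φR_n = 0.75×0.6×450×6×246 = 298.9 kN; take 298.9 kN (rupture).
Governing: min(191.7, 298.9) = 191.7 kN → weld metal.

191.7 kN (weld metal governs)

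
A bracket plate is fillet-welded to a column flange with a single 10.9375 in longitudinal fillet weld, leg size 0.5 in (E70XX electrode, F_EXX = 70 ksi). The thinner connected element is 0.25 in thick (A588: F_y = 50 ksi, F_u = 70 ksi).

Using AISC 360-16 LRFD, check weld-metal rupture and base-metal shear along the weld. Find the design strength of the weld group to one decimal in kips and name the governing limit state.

Weld metal: throat = 0.707×0.5 = 0.3535 in, L = 10.9375 in. φR_n = 0.75 × 0.6 × 70 × 0.3535 × 10.9375 = 121.8 kips.
Base metal shear (0.25 in plate): yield φR_n = 1.0×0.6×50×0.25×10.9375 = 82.0 kips; rupture φR_n = 0.75×0.6×70×0.25×10.9375 = 86.1 kips; take 82.0 kips (yield).
Governing: min(121.8, 82.0) = 82.0 kips → base-metal shear.

82.0 kips (base-metal shear governs)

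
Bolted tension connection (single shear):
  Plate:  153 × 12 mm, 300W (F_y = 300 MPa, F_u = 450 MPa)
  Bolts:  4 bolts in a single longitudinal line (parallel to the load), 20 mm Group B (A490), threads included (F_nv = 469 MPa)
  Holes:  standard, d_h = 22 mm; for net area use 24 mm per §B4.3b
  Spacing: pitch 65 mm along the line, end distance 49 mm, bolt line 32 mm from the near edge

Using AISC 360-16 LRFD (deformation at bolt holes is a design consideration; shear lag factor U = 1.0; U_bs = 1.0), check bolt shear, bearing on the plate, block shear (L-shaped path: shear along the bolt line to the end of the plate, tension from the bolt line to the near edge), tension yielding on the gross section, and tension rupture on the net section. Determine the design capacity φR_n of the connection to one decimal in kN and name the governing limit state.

442.0 kN (bolt shear governs)

Bolt shear: A_b = π(20)²/4 = 314.16 mm². φR_n = 0.75 × 469 × 314.16 × 4 × 1 = 442.0 kN.
Bearing (12 mm plate, F_u = 450 MPa): end bolts L_c = 49 − 22/2 = 38, R_n = min(1.2×38×12×450, 2.4×20×12×450) = 246.24 kN/bolt; interior L_c = 65 − 22 = 43, R_n = 259.2 kN/bolt. φR_n = 0.75 × (1×246.24 + 3×259.2) = 767.9 kN.
Block shear: shear path 1×[49+3×65] = 1×244 mm, A_gv = 2928, A_nv = 1×(244 − 3.5×24)×12 = 1920 mm²; tension to near edge: (32 − 0.5×24)×12 = 240 mm². R_n = min(0.6×450×1920, 0.6×300×2928) + 1.0×450×240 = min(518.4, 527.04) + 108 = 626.4 kN. φR_n = 0.75 × 626.4 = 469.8 kN.
Tension yield (gross): A_g = 153×12 = 1836 mm². φR_n = 0.90 × 300 × 1836 = 495.7 kN.
Tension rupture (net): A_n = (153 − 1×24)×12 = 1548 mm² (U = 1.0, A_e = A_n). φR_n = 0.75 × 450 × 1548 = 522.5 kN.
Governing: min(442.0, 767.9, 469.8, 495.7, 522.5) = 442.0 kN → bolt shear.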